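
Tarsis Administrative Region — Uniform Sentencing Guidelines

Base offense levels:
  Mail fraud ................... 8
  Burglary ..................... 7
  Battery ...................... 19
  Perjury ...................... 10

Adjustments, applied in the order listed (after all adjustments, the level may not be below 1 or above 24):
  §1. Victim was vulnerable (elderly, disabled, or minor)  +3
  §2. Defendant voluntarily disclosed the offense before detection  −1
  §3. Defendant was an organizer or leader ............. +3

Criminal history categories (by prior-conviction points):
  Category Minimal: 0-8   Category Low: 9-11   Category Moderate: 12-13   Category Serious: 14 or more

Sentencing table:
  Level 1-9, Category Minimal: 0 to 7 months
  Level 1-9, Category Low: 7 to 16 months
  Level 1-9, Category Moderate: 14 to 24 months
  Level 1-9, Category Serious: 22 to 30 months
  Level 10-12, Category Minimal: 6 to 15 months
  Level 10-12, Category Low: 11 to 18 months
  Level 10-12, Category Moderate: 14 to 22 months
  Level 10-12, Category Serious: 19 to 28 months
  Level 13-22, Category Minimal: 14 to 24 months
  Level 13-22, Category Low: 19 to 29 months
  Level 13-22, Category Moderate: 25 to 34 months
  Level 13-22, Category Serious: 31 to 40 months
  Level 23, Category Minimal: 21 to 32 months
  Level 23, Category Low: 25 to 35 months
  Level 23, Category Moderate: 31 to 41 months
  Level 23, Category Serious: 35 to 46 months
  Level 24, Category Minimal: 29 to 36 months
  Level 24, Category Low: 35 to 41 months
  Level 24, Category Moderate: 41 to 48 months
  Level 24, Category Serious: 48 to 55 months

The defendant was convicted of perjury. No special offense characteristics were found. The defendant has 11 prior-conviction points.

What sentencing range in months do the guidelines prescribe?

11-18 months

Base offense level for perjury: 10.
Final offense level: 10.
Criminal history: 11 prior points → Category Low (9-11).
Level 10 falls in the 10-12 band.
Grid: Level 10-12 × Category Low = 11-18 months.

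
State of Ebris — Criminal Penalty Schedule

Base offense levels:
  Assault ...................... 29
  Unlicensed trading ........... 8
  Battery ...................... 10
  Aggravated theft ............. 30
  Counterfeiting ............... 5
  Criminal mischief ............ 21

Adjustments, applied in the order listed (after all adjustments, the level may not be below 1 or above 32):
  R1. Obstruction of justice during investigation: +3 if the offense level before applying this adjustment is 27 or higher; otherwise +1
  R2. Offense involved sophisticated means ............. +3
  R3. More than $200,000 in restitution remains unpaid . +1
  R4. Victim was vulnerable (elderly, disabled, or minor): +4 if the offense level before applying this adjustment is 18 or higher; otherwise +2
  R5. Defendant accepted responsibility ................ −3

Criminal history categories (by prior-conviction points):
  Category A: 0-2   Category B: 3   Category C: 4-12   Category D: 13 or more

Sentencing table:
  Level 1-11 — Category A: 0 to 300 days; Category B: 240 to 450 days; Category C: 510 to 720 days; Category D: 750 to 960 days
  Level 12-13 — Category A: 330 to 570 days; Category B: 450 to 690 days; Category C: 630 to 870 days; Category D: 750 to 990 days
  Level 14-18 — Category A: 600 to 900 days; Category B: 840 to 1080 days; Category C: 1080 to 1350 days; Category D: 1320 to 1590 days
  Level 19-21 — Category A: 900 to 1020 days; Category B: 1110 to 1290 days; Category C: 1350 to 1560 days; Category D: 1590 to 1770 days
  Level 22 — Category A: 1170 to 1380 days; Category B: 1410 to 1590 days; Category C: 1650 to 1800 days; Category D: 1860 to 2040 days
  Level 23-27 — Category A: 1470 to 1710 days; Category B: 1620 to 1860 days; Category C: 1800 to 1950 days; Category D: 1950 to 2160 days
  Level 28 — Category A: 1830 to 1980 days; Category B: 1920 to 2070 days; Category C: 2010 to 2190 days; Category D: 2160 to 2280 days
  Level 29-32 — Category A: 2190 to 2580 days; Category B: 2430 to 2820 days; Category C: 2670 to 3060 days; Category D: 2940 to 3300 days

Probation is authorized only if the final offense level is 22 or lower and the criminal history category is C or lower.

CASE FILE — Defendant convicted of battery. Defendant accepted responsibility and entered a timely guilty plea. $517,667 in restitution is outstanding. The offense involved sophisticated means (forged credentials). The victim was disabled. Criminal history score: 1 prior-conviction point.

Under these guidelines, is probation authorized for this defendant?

Yes

Base offense level for battery: 10.
R1 does not apply.
R2 applies: 10 + 3 = 13.
R3 applies: 13 + 1 = 14.
R4 applies (level before this adjustment is 14 < 18, so +2): 14 + 2 = 16.
R5 applies: 16 − 3 = 13.
Final offense level: 13.
Criminal history: 1 prior point → Category A (0-2).
Level 13 falls in the 12-13 band.
Grid: Level 12-13 × Category A = 330-570 days.
Probation check: level 13 ≤ 22 and category A ≤ C → eligible.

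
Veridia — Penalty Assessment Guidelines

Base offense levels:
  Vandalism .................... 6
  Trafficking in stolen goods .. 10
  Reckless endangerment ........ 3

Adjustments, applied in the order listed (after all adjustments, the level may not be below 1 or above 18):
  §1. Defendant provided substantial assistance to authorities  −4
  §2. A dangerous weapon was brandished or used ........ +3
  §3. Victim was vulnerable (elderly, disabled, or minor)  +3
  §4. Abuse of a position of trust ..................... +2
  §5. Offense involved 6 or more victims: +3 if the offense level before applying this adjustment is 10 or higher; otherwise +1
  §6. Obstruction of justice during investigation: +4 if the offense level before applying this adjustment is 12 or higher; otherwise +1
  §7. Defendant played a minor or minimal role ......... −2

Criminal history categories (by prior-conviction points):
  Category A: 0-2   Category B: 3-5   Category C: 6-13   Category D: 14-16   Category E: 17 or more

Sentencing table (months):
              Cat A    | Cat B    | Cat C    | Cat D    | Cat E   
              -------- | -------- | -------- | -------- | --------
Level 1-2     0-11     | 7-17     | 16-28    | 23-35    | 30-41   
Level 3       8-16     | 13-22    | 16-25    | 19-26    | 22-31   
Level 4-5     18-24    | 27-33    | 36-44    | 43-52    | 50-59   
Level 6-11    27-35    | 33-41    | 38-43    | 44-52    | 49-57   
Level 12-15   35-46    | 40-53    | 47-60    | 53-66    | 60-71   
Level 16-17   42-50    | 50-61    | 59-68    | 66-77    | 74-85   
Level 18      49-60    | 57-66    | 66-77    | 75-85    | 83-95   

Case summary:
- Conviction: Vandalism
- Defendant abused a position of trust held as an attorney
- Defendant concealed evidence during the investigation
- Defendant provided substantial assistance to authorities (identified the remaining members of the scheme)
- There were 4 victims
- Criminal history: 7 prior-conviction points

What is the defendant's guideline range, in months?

Base offense level for vandalism: 6.
§1 applies: 6 − 4 = 2.
§2 does not apply.
§3 does not apply.
§4 applies: 2 + 2 = 4.
§6 applies (level before this adjustment is 4 < 12, so +1): 4 + 1 = 5.
Final offense level: 5.
Criminal history: 7 prior points → Category C (6-13).
Level 5 falls in the 4-5 band.
Grid: Level 4-5 × Category C = 36-44 months.

36-44 months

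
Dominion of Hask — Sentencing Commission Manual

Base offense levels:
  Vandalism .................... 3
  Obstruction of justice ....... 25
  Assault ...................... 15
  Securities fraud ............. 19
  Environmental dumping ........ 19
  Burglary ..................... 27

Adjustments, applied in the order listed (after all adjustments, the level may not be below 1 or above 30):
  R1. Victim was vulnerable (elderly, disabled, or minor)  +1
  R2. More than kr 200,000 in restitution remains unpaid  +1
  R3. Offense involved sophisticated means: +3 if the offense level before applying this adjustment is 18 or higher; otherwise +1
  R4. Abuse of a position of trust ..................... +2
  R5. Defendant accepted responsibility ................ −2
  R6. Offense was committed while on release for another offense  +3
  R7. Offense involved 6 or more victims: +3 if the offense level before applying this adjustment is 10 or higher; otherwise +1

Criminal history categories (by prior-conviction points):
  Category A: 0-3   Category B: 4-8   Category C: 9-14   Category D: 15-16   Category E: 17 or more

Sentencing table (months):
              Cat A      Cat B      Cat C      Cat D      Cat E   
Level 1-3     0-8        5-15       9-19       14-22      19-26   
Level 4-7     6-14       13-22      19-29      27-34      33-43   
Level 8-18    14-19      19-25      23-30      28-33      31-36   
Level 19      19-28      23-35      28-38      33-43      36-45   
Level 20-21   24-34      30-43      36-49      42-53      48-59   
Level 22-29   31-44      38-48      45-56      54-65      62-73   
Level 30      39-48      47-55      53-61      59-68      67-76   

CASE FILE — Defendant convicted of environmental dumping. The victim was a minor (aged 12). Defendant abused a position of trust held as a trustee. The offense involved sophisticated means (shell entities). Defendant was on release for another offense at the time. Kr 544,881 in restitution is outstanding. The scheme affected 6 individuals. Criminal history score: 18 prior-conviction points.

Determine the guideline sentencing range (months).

67-76 months

Base offense level for environmental dumping: 19.
R1 applies: 19 + 1 = 20.
R2 applies: 20 + 1 = 21.
R3 applies (level before this adjustment is 21 ≥ 18, so +3): 21 + 3 = 24.
R4 applies: 24 + 2 = 26.
R5 does not apply.
R6 applies: 26 + 3 = 29.
R7 applies (level before this adjustment is 29 ≥ 10, so +3): 29 + 3 = 32.
Level 32 exceeds the maximum of 30; capped at 30.
Final offense level: 30.
Criminal history: 18 prior points → Category E (17+).
Level 30 falls in the 30 band.
Grid: Level 30 × Category E = 67-76 months.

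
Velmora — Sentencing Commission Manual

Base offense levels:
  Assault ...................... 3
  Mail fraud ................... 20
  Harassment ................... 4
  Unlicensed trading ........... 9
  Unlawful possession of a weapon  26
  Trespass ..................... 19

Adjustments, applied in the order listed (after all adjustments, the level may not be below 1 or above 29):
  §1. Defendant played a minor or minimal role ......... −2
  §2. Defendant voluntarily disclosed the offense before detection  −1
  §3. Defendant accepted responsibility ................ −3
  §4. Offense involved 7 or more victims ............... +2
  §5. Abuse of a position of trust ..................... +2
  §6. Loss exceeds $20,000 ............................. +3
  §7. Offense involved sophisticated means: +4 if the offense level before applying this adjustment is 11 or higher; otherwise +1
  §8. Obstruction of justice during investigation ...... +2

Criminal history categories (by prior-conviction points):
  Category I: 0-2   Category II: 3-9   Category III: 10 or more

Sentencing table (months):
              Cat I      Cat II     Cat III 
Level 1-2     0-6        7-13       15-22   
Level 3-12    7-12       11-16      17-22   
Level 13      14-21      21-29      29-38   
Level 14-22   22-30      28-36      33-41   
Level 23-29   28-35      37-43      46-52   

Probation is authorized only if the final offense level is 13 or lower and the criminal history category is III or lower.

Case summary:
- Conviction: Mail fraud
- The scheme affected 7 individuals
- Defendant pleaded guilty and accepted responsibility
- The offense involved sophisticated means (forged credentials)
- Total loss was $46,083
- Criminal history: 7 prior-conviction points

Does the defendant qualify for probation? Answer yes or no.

Base offense level for mail fraud: 20.
§2 does not apply.
§3 applies: 20 − 3 = 17.
§4 applies: 17 + 2 = 19.
§6 applies: 19 + 3 = 22.
§7 applies (level before this adjustment is 22 ≥ 11, so +4): 22 + 4 = 26.
§8 does not apply.
Final offense level: 26.
Criminal history: 7 prior points → Category II (3-9).
Level 26 falls in the 23-29 band.
Grid: Level 23-29 × Category II = 37-43 months.
Probation check: level 26 > 13 and category II ≤ III → not eligible.

No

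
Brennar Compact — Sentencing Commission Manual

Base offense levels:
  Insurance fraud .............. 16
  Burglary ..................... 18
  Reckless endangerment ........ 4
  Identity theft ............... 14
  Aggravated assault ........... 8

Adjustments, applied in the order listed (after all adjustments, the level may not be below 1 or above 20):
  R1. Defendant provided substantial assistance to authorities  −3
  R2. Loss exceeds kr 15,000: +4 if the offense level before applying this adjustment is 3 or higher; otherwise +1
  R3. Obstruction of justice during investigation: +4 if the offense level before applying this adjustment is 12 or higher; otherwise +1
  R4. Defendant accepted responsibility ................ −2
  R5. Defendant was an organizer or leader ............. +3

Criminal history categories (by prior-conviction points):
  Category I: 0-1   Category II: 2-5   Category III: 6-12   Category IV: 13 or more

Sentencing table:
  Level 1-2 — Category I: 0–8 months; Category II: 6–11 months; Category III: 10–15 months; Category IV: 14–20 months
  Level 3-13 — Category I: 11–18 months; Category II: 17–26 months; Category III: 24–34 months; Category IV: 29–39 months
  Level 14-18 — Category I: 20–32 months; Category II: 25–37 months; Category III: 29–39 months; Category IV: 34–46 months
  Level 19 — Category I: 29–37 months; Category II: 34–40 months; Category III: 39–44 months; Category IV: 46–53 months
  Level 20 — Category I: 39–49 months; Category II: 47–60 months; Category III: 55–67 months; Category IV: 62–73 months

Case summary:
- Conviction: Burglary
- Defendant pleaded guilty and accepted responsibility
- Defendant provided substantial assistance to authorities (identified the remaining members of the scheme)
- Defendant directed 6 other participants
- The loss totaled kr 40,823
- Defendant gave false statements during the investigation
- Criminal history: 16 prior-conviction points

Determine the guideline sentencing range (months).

62-73 months

Base offense level for burglary: 18.
R1 applies: 18 − 3 = 15.
R2 applies (level before this adjustment is 15 ≥ 3, so +4): 15 + 4 = 19.
R3 applies (level before this adjustment is 19 ≥ 12, so +4): 19 + 4 = 23.
R4 applies: 23 − 2 = 21.
R5 applies: 21 + 3 = 24.
Level 24 exceeds the maximum of 20; capped at 20.
Final offense level: 20.
Criminal history: 16 prior points → Category IV (13+).
Level 20 falls in the 20 band.
Grid: Level 20 × Category IV = 62-73 months.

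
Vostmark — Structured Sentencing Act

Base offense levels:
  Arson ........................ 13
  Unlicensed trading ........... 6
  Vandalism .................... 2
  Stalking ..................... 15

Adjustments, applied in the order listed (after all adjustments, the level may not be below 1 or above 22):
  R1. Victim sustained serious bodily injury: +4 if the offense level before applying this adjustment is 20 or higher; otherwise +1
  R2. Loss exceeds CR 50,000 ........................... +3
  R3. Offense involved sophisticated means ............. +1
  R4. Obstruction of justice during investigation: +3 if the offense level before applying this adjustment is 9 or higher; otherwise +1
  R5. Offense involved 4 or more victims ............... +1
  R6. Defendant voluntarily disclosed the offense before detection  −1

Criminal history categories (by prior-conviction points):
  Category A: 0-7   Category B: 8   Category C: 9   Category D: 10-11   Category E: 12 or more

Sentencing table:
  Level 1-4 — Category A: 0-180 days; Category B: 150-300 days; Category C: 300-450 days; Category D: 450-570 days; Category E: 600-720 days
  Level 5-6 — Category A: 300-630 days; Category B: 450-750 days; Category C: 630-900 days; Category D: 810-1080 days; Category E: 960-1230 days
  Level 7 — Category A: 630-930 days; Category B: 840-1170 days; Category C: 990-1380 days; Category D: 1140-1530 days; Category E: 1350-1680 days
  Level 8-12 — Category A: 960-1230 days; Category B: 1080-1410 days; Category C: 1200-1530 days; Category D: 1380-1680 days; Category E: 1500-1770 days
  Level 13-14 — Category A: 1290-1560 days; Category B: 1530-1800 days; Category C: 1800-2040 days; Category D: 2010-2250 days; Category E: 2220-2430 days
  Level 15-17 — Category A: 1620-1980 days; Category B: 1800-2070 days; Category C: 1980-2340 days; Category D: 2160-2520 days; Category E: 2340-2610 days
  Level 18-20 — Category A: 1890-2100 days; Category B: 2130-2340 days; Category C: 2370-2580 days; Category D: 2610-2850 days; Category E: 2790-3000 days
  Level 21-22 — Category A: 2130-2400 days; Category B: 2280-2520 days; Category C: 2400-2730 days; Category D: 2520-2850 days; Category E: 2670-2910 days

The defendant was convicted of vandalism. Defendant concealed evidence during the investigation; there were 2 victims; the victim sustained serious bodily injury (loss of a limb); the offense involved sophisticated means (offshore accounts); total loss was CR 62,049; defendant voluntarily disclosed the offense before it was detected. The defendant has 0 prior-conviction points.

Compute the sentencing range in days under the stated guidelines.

630-930 days

Base offense level for vandalism: 2.
R1 applies (level before this adjustment is 2 < 20, so +1): 2 + 1 = 3.
R2 applies: 3 + 3 = 6.
R3 applies: 6 + 1 = 7.
R4 applies (level before this adjustment is 7 < 9, so +1): 7 + 1 = 8.
R5 does not apply.
R6 applies: 8 − 1 = 7.
Final offense level: 7.
Criminal history: 0 prior points → Category A (0-7).
Level 7 falls in the 7 band.
Grid: Level 7 × Category A = 630-930 days.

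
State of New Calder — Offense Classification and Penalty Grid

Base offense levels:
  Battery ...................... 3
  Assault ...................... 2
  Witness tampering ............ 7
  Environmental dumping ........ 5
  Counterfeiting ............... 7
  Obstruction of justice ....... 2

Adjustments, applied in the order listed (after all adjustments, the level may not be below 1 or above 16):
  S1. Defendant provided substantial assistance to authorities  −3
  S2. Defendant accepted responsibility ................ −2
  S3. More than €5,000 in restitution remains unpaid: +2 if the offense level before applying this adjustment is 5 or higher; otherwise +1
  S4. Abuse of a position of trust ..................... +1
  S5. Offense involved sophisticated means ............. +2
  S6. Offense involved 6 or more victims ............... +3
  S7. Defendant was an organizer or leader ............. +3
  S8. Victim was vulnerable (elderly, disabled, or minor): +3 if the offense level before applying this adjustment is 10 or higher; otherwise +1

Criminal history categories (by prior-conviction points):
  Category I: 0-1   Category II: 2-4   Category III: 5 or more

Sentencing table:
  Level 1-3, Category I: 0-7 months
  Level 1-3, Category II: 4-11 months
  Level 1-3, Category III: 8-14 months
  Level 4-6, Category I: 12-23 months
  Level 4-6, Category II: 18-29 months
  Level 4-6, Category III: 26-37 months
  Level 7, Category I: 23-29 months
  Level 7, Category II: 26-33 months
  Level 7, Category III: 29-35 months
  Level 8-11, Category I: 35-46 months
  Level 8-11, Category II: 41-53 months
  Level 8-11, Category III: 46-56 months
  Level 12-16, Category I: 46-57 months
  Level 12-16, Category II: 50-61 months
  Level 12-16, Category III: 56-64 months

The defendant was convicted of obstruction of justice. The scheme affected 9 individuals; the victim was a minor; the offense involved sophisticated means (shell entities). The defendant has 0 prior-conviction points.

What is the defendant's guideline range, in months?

35-46 months

Base offense level for obstruction of justice: 2.
S1 does not apply.
S2 does not apply.
S5 applies: 2 + 2 = 4.
S6 applies: 4 + 3 = 7.
S7 does not apply.
S8 applies (level before this adjustment is 7 < 10, so +1): 7 + 1 = 8.
Final offense level: 8.
Criminal history: 0 prior points → Category I (0-1).
Level 8 falls in the 8-11 band.
Grid: Level 8-11 × Category I = 35-46 months.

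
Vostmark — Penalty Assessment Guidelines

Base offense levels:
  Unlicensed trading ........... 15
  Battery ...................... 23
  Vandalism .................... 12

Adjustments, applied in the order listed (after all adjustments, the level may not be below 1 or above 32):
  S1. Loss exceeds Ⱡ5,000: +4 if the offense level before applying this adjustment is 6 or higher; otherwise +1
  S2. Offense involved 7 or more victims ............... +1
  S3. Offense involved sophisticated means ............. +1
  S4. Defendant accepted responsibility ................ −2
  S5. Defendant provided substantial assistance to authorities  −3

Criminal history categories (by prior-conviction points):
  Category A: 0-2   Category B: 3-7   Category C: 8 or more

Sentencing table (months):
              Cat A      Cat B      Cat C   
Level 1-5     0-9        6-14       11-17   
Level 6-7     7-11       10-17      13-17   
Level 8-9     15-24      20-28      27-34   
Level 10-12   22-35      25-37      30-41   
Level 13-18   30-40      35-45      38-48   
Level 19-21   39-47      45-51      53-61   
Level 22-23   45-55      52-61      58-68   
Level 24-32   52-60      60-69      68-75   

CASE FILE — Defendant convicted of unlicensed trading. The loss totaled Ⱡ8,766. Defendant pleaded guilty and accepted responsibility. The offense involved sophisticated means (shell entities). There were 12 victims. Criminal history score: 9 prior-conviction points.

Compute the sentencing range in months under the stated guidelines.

53-61 months

Base offense level for unlicensed trading: 15.
S1 applies (level before this adjustment is 15 ≥ 6, so +4): 15 + 4 = 19.
S2 applies: 19 + 1 = 20.
S3 applies: 20 + 1 = 21.
S4 applies: 21 − 2 = 19.
Final offense level: 19.
Criminal history: 9 prior points → Category C (8+).
Level 19 falls in the 19-21 band.
Grid: Level 19-21 × Category C = 53-61 months.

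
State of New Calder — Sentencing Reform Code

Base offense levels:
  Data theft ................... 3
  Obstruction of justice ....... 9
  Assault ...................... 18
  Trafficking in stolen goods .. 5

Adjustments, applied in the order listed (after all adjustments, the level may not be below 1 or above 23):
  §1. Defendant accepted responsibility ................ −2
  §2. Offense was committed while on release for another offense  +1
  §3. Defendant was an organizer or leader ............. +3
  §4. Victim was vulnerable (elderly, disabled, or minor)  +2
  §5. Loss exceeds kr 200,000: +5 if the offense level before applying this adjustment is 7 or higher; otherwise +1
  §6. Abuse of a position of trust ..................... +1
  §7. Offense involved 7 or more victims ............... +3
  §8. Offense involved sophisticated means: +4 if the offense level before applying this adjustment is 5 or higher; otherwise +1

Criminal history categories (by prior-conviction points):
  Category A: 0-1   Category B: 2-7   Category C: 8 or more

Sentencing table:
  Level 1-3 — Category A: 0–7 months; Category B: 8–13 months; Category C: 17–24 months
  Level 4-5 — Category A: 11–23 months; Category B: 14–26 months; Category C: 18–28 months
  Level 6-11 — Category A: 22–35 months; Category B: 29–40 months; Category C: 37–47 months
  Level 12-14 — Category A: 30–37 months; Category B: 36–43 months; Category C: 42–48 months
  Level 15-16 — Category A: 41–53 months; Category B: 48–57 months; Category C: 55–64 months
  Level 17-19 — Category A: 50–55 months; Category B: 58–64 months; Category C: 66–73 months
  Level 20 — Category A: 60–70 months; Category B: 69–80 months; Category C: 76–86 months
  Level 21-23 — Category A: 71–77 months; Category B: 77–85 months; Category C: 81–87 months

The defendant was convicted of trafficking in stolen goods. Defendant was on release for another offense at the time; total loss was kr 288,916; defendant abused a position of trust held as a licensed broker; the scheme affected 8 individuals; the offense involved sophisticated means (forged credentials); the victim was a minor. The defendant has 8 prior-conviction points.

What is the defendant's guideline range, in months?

81-87 months

Base offense level for trafficking in stolen goods: 5.
§1 does not apply.
§2 applies: 5 + 1 = 6.
§3 does not apply.
§4 applies: 6 + 2 = 8.
§5 applies (level before this adjustment is 8 ≥ 7, so +5): 8 + 5 = 13.
§6 applies: 13 + 1 = 14.
§7 applies: 14 + 3 = 17.
§8 applies (level before this adjustment is 17 ≥ 5, so +4): 17 + 4 = 21.
Final offense level: 21.
Criminal history: 8 prior points → Category C (8+).
Level 21 falls in the 21-23 band.
Grid: Level 21-23 × Category C = 81-87 months.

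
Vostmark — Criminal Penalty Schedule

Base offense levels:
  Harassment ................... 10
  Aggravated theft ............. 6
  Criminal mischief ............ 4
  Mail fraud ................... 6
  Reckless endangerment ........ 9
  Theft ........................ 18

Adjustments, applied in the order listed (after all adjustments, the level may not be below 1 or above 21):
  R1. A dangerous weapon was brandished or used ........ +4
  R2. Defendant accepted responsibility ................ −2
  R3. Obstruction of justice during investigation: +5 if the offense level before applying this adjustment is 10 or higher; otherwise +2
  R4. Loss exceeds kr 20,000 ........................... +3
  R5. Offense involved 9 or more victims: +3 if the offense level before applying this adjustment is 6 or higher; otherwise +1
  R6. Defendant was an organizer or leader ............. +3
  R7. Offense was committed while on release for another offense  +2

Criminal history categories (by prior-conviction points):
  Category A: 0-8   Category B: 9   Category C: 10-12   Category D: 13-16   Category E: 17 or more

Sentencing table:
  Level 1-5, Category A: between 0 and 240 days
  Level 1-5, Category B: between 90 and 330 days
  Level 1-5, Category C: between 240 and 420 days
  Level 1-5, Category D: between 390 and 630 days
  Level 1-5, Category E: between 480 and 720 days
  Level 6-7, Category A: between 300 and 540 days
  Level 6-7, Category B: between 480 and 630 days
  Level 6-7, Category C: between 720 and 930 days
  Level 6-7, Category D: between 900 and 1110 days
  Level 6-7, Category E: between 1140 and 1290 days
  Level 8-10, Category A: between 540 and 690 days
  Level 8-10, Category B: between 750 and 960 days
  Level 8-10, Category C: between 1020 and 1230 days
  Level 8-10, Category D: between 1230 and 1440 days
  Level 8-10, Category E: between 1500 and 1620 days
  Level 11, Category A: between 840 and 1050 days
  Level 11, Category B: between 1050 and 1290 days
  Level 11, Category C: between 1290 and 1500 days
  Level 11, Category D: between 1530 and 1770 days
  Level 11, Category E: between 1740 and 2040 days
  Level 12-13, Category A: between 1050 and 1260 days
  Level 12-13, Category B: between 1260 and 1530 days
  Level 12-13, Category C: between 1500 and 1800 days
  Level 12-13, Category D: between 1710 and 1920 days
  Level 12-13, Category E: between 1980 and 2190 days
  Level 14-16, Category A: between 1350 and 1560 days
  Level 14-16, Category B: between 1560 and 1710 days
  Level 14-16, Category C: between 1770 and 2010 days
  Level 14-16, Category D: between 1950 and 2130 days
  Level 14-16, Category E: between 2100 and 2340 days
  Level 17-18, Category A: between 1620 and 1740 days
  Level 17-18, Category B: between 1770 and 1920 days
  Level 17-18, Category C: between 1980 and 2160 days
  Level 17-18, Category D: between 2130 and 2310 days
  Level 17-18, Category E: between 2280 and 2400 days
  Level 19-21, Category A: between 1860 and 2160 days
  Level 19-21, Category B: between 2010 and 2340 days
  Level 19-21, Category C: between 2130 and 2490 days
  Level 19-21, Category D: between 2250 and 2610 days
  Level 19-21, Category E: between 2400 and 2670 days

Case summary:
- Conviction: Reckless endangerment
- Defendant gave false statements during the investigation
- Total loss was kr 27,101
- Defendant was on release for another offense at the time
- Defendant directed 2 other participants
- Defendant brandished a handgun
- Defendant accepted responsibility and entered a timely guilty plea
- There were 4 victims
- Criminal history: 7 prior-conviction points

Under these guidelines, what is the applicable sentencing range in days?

1860-2160 days

Base offense level for reckless endangerment: 9.
R1 applies: 9 + 4 = 13.
R2 applies: 13 − 2 = 11.
R3 applies (level before this adjustment is 11 ≥ 10, so +5): 11 + 5 = 16.
R4 applies: 16 + 3 = 19.
R6 applies: 19 + 3 = 22.
R7 applies: 22 + 2 = 24.
Level 24 exceeds the maximum of 21; capped at 21.
Final offense level: 21.
Criminal history: 7 prior points → Category A (0-8).
Level 21 falls in the 19-21 band.
Grid: Level 19-21 × Category A = 1860-2160 days.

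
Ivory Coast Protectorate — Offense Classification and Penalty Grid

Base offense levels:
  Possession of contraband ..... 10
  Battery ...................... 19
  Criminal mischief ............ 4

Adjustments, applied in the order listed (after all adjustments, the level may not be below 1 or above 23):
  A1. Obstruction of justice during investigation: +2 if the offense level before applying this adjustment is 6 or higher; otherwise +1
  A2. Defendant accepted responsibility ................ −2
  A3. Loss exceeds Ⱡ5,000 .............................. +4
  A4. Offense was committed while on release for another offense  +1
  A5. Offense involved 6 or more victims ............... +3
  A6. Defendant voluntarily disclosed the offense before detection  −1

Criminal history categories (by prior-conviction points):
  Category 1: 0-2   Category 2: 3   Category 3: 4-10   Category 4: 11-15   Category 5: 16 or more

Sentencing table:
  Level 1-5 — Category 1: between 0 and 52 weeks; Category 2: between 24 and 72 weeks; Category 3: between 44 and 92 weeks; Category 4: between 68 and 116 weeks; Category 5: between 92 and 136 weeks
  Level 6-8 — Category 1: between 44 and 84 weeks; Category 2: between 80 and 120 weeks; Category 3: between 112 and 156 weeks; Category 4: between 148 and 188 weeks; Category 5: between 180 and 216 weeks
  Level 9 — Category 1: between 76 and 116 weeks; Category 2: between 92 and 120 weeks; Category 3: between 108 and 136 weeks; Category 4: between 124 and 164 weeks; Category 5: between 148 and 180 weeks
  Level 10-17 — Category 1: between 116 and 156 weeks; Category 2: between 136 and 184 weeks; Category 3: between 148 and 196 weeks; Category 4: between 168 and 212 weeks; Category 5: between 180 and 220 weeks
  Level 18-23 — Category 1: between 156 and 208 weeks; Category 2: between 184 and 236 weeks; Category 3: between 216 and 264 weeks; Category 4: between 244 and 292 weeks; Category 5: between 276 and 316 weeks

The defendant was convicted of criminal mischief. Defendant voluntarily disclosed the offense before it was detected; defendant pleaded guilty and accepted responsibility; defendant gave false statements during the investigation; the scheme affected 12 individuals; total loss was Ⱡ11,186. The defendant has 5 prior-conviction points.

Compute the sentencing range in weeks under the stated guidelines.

Base offense level for criminal mischief: 4.
A1 applies (level before this adjustment is 4 < 6, so +1): 4 + 1 = 5.
A2 applies: 5 − 2 = 3.
A3 applies: 3 + 4 = 7.
A4 does not apply.
A5 applies: 7 + 3 = 10.
A6 applies: 10 − 1 = 9.
Final offense level: 9.
Criminal history: 5 prior points → Category 3 (4-10).
Level 9 falls in the 9 band.
Grid: Level 9 × Category 3 = 108-136 weeks.

108-136 weeks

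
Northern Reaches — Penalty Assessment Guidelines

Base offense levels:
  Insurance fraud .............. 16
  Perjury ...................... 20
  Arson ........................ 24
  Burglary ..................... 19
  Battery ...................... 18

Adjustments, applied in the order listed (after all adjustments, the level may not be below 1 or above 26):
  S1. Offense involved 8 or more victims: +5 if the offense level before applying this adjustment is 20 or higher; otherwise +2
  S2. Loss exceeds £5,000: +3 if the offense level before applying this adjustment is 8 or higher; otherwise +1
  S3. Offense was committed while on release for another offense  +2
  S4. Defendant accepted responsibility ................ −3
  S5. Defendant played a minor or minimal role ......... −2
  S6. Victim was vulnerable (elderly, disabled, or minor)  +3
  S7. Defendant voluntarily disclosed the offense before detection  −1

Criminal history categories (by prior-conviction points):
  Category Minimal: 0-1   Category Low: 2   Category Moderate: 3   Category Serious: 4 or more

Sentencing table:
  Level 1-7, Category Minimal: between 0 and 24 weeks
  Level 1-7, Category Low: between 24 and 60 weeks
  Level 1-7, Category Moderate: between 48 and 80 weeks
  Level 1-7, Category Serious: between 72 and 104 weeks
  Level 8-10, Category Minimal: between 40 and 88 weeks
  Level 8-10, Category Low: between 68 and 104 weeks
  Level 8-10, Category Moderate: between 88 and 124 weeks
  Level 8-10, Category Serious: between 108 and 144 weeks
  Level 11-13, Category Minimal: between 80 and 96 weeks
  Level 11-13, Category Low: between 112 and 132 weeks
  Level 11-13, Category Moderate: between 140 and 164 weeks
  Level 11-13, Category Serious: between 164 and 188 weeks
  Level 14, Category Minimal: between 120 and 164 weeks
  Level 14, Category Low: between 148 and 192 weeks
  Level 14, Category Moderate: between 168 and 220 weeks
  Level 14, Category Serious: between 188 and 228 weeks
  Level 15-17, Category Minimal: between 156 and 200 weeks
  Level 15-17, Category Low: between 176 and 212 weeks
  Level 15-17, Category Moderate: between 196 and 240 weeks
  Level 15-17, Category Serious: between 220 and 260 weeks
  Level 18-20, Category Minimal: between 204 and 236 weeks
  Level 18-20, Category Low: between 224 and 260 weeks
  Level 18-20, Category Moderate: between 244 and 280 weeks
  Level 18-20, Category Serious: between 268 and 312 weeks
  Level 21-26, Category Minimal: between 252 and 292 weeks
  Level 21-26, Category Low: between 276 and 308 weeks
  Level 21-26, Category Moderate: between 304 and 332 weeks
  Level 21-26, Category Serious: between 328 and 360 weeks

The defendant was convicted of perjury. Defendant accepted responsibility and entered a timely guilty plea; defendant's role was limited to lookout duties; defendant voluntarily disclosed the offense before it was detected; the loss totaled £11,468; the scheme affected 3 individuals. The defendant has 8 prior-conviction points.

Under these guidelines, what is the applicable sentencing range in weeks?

220-260 weeks

Base offense level for perjury: 20.
S2 applies (level before this adjustment is 20 ≥ 8, so +3): 20 + 3 = 23.
S3 does not apply.
S4 applies: 23 − 3 = 20.
S5 applies: 20 − 2 = 18.
S6 does not apply.
S7 applies: 18 − 1 = 17.
Final offense level: 17.
Criminal history: 8 prior points → Category Serious (4+).
Level 17 falls in the 15-17 band.
Grid: Level 15-17 × Category Serious = 220-260 weeks.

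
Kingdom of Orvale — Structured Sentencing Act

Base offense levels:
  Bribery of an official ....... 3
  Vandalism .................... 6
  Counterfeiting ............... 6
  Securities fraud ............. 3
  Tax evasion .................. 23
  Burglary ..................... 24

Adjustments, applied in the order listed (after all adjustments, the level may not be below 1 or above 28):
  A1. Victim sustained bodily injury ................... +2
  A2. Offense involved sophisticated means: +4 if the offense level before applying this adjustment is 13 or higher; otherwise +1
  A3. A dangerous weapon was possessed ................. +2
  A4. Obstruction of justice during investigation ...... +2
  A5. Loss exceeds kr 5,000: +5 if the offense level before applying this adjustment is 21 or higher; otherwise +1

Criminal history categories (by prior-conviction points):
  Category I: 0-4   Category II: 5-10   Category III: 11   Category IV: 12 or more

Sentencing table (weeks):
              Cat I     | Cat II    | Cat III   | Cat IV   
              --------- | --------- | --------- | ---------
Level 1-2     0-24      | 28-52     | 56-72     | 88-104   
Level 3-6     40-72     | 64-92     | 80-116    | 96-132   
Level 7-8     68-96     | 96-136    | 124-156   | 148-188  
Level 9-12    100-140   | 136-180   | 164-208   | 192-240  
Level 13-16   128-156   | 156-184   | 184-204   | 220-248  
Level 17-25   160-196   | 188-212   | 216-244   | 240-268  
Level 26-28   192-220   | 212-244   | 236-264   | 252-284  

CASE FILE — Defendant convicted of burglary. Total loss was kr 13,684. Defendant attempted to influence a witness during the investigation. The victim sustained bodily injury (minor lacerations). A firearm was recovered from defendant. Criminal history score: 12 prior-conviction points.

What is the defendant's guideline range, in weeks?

252-284 weeks

Base offense level for burglary: 24.
A1 applies: 24 + 2 = 26.
A2 does not apply.
A3 applies: 26 + 2 = 28.
A4 applies: 28 + 2 = 30.
A5 applies (level before this adjustment is 30 ≥ 21, so +5): 30 + 5 = 35.
Level 35 exceeds the maximum of 28; capped at 28.
Final offense level: 28.
Criminal history: 12 prior points → Category IV (12+).
Level 28 falls in the 26-28 band.
Grid: Level 26-28 × Category IV = 252-284 weeks.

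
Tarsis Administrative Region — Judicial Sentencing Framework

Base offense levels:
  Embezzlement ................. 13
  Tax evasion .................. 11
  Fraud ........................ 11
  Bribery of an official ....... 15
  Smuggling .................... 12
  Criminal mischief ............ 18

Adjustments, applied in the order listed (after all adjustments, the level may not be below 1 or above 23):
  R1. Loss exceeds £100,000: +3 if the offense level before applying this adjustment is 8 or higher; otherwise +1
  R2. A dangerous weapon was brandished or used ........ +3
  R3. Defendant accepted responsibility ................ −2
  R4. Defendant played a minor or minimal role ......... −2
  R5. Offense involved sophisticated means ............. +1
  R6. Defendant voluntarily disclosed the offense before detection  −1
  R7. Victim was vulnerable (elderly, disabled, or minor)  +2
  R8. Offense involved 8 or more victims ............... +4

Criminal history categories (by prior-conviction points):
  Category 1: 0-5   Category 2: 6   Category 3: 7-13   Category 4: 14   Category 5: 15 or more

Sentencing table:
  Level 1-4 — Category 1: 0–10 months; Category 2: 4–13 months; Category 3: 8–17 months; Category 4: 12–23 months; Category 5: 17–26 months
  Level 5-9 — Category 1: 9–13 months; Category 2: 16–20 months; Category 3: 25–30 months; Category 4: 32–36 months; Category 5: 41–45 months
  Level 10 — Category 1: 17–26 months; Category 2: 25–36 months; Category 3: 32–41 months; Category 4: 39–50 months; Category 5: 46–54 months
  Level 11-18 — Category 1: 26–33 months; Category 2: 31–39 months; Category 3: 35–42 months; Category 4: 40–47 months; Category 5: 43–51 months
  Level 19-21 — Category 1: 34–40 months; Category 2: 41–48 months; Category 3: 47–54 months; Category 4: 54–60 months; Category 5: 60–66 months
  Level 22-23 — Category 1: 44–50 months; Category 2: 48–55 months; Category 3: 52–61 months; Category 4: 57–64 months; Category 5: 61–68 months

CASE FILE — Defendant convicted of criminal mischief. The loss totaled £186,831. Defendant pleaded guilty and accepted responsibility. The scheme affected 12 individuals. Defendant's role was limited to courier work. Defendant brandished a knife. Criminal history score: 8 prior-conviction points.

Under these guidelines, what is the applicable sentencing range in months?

Base offense level for criminal mischief: 18.
R1 applies (level before this adjustment is 18 ≥ 8, so +3): 18 + 3 = 21.
R2 applies: 21 + 3 = 24.
R3 applies: 24 − 2 = 22.
R4 applies: 22 − 2 = 20.
R6 does not apply.
R7 does not apply.
R8 applies: 20 + 4 = 24.
Level 24 exceeds the maximum of 23; capped at 23.
Final offense level: 23.
Criminal history: 8 prior points → Category 3 (7-13).
Level 23 falls in the 22-23 band.
Grid: Level 22-23 × Category 3 = 52-61 months.

52-61 months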